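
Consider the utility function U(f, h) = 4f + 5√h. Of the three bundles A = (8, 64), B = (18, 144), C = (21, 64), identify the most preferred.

Bundle B

Evaluate utility at each bundle:
U(A) = 72.000.
U(B) = 132.000.
U(C) = 124.000.
Highest utility is B, so B ≻ C ≻ A.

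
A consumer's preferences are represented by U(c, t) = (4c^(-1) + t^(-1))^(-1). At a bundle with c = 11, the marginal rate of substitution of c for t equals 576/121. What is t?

t = 12

For CES with ρ = -1, MRS = (4/1)·(t/c)^2.
Setting (4/1)·(t/11)^2 = 576/121 gives (t/11)^2 = 144/121, so t/11 = 12/11 and t = 12.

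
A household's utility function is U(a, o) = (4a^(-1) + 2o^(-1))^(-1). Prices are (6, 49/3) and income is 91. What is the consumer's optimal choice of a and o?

a* = 7, o* = 3

For CES with ρ = -1, MRS = (4/2)·(o/a)^2.
Tangency: set MRS = p_a/p_o = 6/(49/3) = 18/49.
So (o/a)^2 = 9/49; taking the square root, o/a = 3/7, i.e. o = (3/7)·a.
Substitute into the budget 6·a + (49/3)·o = 91: 13·a = 91, so a* = 7 and o* = (3/7)·7 = 3.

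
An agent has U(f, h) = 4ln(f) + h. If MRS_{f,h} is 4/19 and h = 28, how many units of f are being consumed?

f = 19

MU_f = 4/f, MU_h = 1.
MRS = 4/f ÷ 1.
MRS depends only on f: 4/f = 4/19 ⇒ f = 4/(4/19) = 19.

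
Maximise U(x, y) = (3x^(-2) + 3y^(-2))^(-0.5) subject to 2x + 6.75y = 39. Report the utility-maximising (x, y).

For CES with ρ = -2, MRS = (y/x)^3.
Tangency: set MRS = p_x/p_y = 2/6.75 = 8/27.
So (y/x)^3 = 8/27; taking the cube root, y/x = 2/3, i.e. y = (2/3)·x.
Substitute into the budget 2·x + 6.75·y = 39: 6.5·x = 39, so x* = 6 and y* = (2/3)·6 = 4.

x* = 6, y* = 4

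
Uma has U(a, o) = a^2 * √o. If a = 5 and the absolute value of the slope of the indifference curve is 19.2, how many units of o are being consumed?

MU_a = 2·a·√o and MU_o = 0.5·a^2·o^(-0.5).
MRS = MU_a/MU_o = (4)·o/a.
Substitute a = 5: MRS = o/1.25. Setting o/1.25 = 19.2 gives o = 19.2·1.25 = 24.

o = 24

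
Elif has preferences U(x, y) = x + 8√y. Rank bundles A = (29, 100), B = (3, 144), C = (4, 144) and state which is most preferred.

Evaluate utility at each bundle:
U(A) = 109.000.
U(B) = 99.000.
U(C) = 100.000.
Highest utility is A, so A ≻ C ≻ B.

Bundle A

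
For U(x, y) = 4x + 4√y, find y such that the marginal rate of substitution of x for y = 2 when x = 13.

y = 1

MU_x = 4, MU_y = 4/(2√y).
MRS = 4 ÷ (4/(2√y)).
MRS depends only on y: 2·√y = 2 ⇒ √y = 2/2 = 1 ⇒ y = 1.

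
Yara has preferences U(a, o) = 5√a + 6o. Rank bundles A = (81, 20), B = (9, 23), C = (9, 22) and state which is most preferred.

Evaluate utility at each bundle:
U(A) = 165.000.
U(B) = 153.000.
U(C) = 147.000.
Highest utility is A, so A ≻ B ≻ C.

Bundle A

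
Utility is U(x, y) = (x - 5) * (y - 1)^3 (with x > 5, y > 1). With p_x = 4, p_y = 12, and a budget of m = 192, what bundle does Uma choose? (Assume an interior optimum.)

MU_x = (y−1)^3, MU_y = 3·(x−5)·(y−1)^2.
MRS = (1/3)·(y−1)/(x−5).
Tangency: set MRS = p_x/p_y = 4/12 = 1/3.
So (1/3)·(y − 1)/(x − 5) = 1/3, i.e. (y − 1) = (x − 5).
Rewrite the budget in excess-of-subsistence terms: 4·(x − 5) + 12·(y − 1) = 192 − 4·5 − 12·1 = 160.
Substituting, 16·(x − 5) = 160, so x − 5 = 10 and x* = 15.
Then y − 1 = 10, so y* = 11.

x* = 15, y* = 11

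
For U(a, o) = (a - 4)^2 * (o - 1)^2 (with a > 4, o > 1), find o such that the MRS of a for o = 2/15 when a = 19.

MU_a = 2·(a−4)·(o−1)^2, MU_o = 2·(a−4)^2·(o−1).
MRS = (o−1)/(a−4).
Substitute a = 19: MRS = (o − 1)/15. Setting this equal to 2/15 gives o − 1 = (2/15)·15 = 2, so o = 3.

o = 3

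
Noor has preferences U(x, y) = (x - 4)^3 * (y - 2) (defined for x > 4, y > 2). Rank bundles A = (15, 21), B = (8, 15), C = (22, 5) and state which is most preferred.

Evaluate utility at each bundle:
U(A) = 25289.
U(B) = 832.
U(C) = 17496.
Highest utility is A, so A ≻ C ≻ B.

Bundle A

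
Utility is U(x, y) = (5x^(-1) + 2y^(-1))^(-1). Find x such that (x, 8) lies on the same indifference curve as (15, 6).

x = 12

U depends on (x, y) only through S = 5x^(-1) + 2y^(-1), so equal utility means equal S. At (15, 6): S = 2/3.
With y = 8: 2·8^(-1) = 0.25, so 5x^(-1) = 2/3 − 0.25 = 5/12, i.e. x^(-1) = 1/12.
Hence x = 1/(1/12) = 12.
Check: U(12, 8) = 1.5.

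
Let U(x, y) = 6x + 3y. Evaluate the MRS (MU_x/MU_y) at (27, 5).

MRS = 2

MU_x = 6, MU_y = 3, so MRS = 6/3 = 2 at every bundle.
At (27, 5): MRS = 2.
That is, one extra unit of x is worth 2 units of y at the margin.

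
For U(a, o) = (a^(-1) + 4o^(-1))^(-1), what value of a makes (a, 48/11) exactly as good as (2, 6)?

a = 4

U depends on (a, o) only through S = a^(-1) + 4o^(-1), so equal utility means equal S. At (2, 6): S = 7/6.
With o = 48/11: 4·(48/11)^(-1) = 11/12, so a^(-1) = 7/6 − 11/12 = 0.25.
Hence a = 1/0.25 = 4.
Check: U(4, 48/11) = 0.8571.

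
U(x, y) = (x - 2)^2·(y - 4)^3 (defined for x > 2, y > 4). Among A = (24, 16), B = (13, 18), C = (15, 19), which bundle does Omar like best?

Bundle A

Evaluate utility at each bundle:
U(A) = 836352.
U(B) = 332024.
U(C) = 570375.
Highest utility is A, so A ≻ C ≻ B.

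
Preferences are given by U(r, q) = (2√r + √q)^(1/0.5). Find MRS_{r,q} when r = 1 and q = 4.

For CES with ρ = 0.5, MRS = (2/1)·√(q/r).
At (1, 4): MRS = 4.
So at (1, 4) the consumer would give up 4 units of q for one more unit of r.

MRS = 4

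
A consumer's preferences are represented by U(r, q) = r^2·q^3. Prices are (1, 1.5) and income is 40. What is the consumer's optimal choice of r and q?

r* = 16, q* = 16

MU_r = 2·r·q^3 and MU_q = 3·r^2·q^2.
MRS = MU_r/MU_q = (2/3)·q/r.
Tangency: set MRS = p_r/p_q = 1/1.5 = 2/3.
So (2/3)·q/r = 2/3, i.e. q = r.
Substitute into the budget 1·r + 1.5·q = 40: 2.5·r = 40, so r* = 16.
Then q* = 16.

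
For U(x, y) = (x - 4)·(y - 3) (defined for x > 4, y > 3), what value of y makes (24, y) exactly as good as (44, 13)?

y = 23

U(44, 13) = 400.
Set U(24, y) = 400 and solve.
With x = 24: (24 − 4) = 20, so (y − 3) = 400/20 = 20.
So y = 3 + 20 = 23.
Check: U(24, 23) = 400.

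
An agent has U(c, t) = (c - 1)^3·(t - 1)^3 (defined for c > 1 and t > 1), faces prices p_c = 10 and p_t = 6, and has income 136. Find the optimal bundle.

MU_c = 3·(c−1)^2·(t−1)^3, MU_t = 3·(c−1)^3·(t−1)^2.
MRS = (t−1)/(c−1).
Tangency: set MRS = p_c/p_t = 10/6 = 5/3.
So (t − 1)/(c − 1) = 5/3, i.e. (t − 1) = (5/3)·(c − 1).
Rewrite the budget in excess-of-subsistence terms: 10·(c − 1) + 6·(t − 1) = 136 − 10·1 − 6·1 = 120.
Substituting, 20·(c − 1) = 120, so c − 1 = 6 and c* = 7.
Then t − 1 = (5/3)·6 = 10, so t* = 11.

c* = 7, t* = 11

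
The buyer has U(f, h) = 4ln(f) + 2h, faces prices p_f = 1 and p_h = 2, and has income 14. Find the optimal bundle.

f* = 4, h* = 5

MU_f = 4/f, MU_h = 2.
MRS = 4/f ÷ 2.
Tangency: set MRS = p_f/p_h = 1/2 = 0.5.
MRS depends only on f: 2/f = 0.5 ⇒ f* = 2/0.5 = 4.
From the budget, 2·h = 14 − 1·4 = 10, so h* = 5.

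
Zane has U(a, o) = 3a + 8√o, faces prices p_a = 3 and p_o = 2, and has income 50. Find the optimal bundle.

a* = 14, o* = 4

MU_a = 3, MU_o = 8/(2√o).
MRS = 3 ÷ (8/(2√o)).
Tangency: set MRS = p_a/p_o = 3/2 = 1.5.
MRS depends only on o: 0.75·√o = 1.5 ⇒ √o = 1.5/0.75 = 2 ⇒ o* = 4.
From the budget, 3·a = 50 − 2·4 = 42, so a* = 14.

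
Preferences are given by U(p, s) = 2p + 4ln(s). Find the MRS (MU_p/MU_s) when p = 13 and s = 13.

MRS = 6.5

MU_p = 2, MU_s = 4/s.
MRS = 2 ÷ (4/s).
At (13, 13): MRS = 6.5.
So at (13, 13) the consumer would give up 6.5 units of s for one more unit of p.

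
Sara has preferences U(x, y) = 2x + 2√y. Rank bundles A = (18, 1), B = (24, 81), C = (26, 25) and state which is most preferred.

Evaluate utility at each bundle:
U(A) = 38.000.
U(B) = 66.000.
U(C) = 62.000.
Highest utility is B, so B ≻ C ≻ A.

Bundle B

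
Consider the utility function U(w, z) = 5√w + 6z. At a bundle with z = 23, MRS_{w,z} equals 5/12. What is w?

MU_w = 5/(2√w), MU_z = 6.
MRS = 5/(2√w) ÷ 6.
MRS depends only on w: (5/12)/√w = 5/12 ⇒ √w = (5/12)/(5/12) = 1 ⇒ w = 1.

w = 1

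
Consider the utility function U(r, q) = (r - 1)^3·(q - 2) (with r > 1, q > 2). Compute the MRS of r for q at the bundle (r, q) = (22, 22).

MU_r = 3·(r−1)^2·(q−2), MU_q = (r−1)^3.
MRS = (3/1)·(q−2)/(r−1).
At (22, 22): MRS = 20/7.
So at (22, 22) the consumer would give up 20/7 units of q for one more unit of r.

MRS = 20/7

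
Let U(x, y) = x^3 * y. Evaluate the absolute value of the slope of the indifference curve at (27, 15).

MU_x = 3·x^2·y and MU_y = x^3.
MRS = MU_x/MU_y = (3/1)·y/x.
At (27, 15): MRS = 5/3.
That is, one extra unit of x is worth 5/3 units of y at the margin.

MRS = 5/3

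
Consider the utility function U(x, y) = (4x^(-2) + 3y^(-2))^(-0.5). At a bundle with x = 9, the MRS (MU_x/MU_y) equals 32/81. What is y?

For CES with ρ = -2, MRS = (4/3)·(y/x)^3.
Setting (4/3)·(y/9)^3 = 32/81 gives (y/9)^3 = 8/27, so y/9 = 2/3 and y = 6.

y = 6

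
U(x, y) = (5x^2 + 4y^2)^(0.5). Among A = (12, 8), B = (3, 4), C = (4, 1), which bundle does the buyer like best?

Bundle A

Evaluate utility at each bundle:
U(A) = 31.241.
U(B) = 10.440.
U(C) = 9.165.
Highest utility is A, so A ≻ B ≻ C.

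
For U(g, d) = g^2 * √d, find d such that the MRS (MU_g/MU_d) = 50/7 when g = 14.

d = 25

MU_g = 2·g·√d and MU_d = 0.5·g^2·d^(-0.5).
MRS = MU_g/MU_d = (4)·d/g.
Substitute g = 14: MRS = d/3.5. Setting d/3.5 = 50/7 gives d = (50/7)·3.5 = 25.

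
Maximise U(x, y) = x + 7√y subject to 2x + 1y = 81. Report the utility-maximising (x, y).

MU_x = 1, MU_y = 7/(2√y).
MRS = 1 ÷ (7/(2√y)).
Tangency: set MRS = p_x/p_y = 2/1 = 2.
MRS depends only on y: (2/7)·√y = 2 ⇒ √y = 2/(2/7) = 7 ⇒ y* = 49.
From the budget, 2·x = 81 − 1·49 = 32, so x* = 16.

x* = 16, y* = 49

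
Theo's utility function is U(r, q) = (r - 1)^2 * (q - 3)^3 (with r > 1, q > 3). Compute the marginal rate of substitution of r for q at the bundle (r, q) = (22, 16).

MRS = 26/63

MU_r = 2·(r−1)·(q−3)^3, MU_q = 3·(r−1)^2·(q−3)^2.
MRS = (2/3)·(q−3)/(r−1).
At (22, 16): MRS = 26/63.
The indifference curve has slope −26/63 at this bundle.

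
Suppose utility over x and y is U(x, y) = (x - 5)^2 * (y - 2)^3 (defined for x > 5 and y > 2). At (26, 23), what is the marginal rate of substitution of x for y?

MU_x = 2·(x−5)·(y−2)^3, MU_y = 3·(x−5)^2·(y−2)^2.
MRS = (2/3)·(y−2)/(x−5).
At (26, 23): MRS = 2/3.
The indifference curve has slope −2/3 at this bundle.

MRS = 2/3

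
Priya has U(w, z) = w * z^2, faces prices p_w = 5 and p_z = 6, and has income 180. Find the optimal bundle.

MU_w = z^2 and MU_z = 2·w·z.
MRS = MU_w/MU_z = (1/2)·z/w.
Tangency: set MRS = p_w/p_z = 5/6.
So (1/2)·z/w = 5/6, i.e. z = (5/3)·w.
Substitute into the budget 5·w + 6·z = 180: 15·w = 180, so w* = 12.
Then z* = (5/3)·12 = 20.

w* = 12, z* = 20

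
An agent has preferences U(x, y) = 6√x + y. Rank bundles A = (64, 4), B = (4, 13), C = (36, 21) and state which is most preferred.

Bundle C

Evaluate utility at each bundle:
U(A) = 52.000.
U(B) = 25.000.
U(C) = 57.000.
Highest utility is C, so C ≻ A ≻ B.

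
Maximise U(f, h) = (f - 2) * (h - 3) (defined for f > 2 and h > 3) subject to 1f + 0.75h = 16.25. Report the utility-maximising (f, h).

MU_f = (h−3), MU_h = (f−2).
MRS = (h−3)/(f−2).
Tangency: set MRS = p_f/p_h = 1/0.75 = 4/3.
So (h − 3)/(f − 2) = 4/3, i.e. (h − 3) = (4/3)·(f − 2).
Rewrite the budget in excess-of-subsistence terms: 1·(f − 2) + 0.75·(h − 3) = 16.25 − 1·2 − 0.75·3 = 12.
Substituting, 2·(f − 2) = 12, so f − 2 = 6 and f* = 8.
Then h − 3 = (4/3)·6 = 8, so h* = 11.

f* = 8, h* = 11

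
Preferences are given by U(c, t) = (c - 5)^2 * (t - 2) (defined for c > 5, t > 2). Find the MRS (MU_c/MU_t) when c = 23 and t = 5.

MU_c = 2·(c−5)·(t−2), MU_t = (c−5)^2.
MRS = (2/1)·(t−2)/(c−5).
At (23, 5): MRS = 1/3.
That is, one extra unit of c is worth 1/3 units of t at the margin.

MRS = 1/3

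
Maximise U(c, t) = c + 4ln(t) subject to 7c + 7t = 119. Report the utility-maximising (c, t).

MU_c = 1, MU_t = 4/t.
MRS = 1 ÷ (4/t).
Tangency: set MRS = p_c/p_t = 7/7 = 1.
MRS depends only on t: 0.25·t = 1 ⇒ t* = 1/0.25 = 4.
From the budget, 7·c = 119 − 7·4 = 91, so c* = 13.

c* = 13, t* = 4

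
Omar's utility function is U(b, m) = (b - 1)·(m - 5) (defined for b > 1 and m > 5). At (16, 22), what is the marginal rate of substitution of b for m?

MRS = 17/15

MU_b = (m−5), MU_m = (b−1).
MRS = (m−5)/(b−1).
At (16, 22): MRS = 17/15.
The indifference curve has slope −17/15 at this bundle.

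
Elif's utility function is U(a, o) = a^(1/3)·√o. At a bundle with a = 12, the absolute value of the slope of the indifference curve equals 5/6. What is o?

o = 15

MU_a = 1/3·a^(-2/3)·√o and MU_o = 0.5·a^(1/3)·o^(-0.5).
MRS = MU_a/MU_o = (2/3)·o/a.
Substitute a = 12: MRS = o/18. Setting o/18 = 5/6 gives o = (5/6)·18 = 15.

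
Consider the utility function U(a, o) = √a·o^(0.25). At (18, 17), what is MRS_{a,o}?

MU_a = 0.5·a^(-0.5)·o^(0.25) and MU_o = 0.25·√a·o^(-0.75).
MRS = MU_a/MU_o = (2)·o/a.
At (18, 17): MRS = 17/9.
The indifference curve has slope −17/9 at this bundle.

MRS = 17/9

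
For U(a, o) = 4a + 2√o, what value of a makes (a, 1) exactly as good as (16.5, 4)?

a = 17

U(16.5, 4) = 70.
Set U(a, 1) = 70 and solve.
With o = 1: √1 = 1, so 4a = 70 − 2·1 = 68 and a = 17.
Check: U(17, 1) = 70.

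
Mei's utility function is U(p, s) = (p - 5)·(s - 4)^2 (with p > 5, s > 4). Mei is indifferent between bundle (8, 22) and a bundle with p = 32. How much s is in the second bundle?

s = 10

U(8, 22) = 972.
Set U(32, s) = 972 and solve.
With p = 32: (32 − 5) = 27, so (s − 4)^2 = 972/27 = 36.
Taking the square root (with s > 4): s − 4 = 6, so s = 10.
Check: U(32, 10) = 972.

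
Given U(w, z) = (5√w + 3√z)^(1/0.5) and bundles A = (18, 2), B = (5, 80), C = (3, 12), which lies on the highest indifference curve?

Evaluate utility at each bundle:
U(A) = 648.000.
U(B) = 1445.000.
U(C) = 363.000.
Highest utility is B, so B ≻ A ≻ C.

Bundle B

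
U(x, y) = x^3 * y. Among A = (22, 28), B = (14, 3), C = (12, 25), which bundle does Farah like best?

Evaluate utility at each bundle:
U(A) = 298144.
U(B) = 8232.
U(C) = 43200.
Highest utility is A, so A ≻ C ≻ B.

Bundle A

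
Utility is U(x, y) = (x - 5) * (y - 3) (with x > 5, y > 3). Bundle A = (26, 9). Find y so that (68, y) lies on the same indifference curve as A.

U(26, 9) = 126.
Set U(68, y) = 126 and solve.
With x = 68: (68 − 5) = 63, so (y − 3) = 126/63 = 2.
So y = 3 + 2 = 5.
Check: U(68, 5) = 126.

y = 5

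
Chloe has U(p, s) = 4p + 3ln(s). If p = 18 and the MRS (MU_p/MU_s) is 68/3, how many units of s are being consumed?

s = 17

MU_p = 4, MU_s = 3/s.
MRS = 4 ÷ (3/s).
MRS depends only on s: (4/3)·s = 68/3 ⇒ s = (68/3)/(4/3) = 17.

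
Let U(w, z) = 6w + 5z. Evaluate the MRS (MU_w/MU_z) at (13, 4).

MU_w = 6, MU_z = 5, so MRS = 6/5 = 1.2 at every bundle.
At (13, 4): MRS = 1.2.
That is, one extra unit of w is worth 1.2 units of z at the margin.

MRS = 1.2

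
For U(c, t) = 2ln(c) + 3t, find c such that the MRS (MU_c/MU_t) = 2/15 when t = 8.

c = 5

MU_c = 2/c, MU_t = 3.
MRS = 2/c ÷ 3.
MRS depends only on c: (2/3)/c = 2/15 ⇒ c = (2/3)/(2/15) = 5.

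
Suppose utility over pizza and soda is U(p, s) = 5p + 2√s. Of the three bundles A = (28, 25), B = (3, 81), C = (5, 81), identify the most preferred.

Bundle A

Evaluate utility at each bundle:
U(A) = 150.000.
U(B) = 33.000.
U(C) = 43.000.
Highest utility is A, so A ≻ C ≻ B.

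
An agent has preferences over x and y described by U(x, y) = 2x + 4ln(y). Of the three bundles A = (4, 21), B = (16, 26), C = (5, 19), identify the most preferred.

Bundle B

Evaluate utility at each bundle:
U(A) = 20.178.
U(B) = 45.032.
U(C) = 21.778.
Highest utility is B, so B ≻ C ≻ A.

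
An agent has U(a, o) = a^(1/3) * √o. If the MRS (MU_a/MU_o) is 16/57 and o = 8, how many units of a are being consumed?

MU_a = 1/3·a^(-2/3)·√o and MU_o = 0.5·a^(1/3)·o^(-0.5).
MRS = MU_a/MU_o = (2/3)·o/a.
Substitute o = 8: MRS = (16/3)/a. Setting (16/3)/a = 16/57 gives a = (16/3)/(16/57) = 19.

a = 19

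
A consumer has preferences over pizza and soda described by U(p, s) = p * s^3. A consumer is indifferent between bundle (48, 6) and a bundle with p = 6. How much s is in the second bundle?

U(48, 6) = 10368.
Set U(6, s) = 10368 and solve.
With p = 6: s^3 = 10368/6 = 1728; taking the cube root, s = 12.
Check: U(6, 12) = 10368.

s = 12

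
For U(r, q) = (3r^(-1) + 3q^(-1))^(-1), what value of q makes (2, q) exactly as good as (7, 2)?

q = 7

U depends on (r, q) only through S = 3r^(-1) + 3q^(-1), so equal utility means equal S. At (7, 2): S = 27/14.
With r = 2: 3·2^(-1) = 1.5, so 3q^(-1) = 27/14 − 1.5 = 3/7, i.e. q^(-1) = 1/7.
Hence q = 1/(1/7) = 7.
Check: U(2, 7) = 0.5185.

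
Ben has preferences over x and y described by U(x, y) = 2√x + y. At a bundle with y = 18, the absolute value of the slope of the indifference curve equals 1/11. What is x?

x = 121

MU_x = 2/(2√x), MU_y = 1.
MRS = 2/(2√x) ÷ 1.
MRS depends only on x: 1/√x = 1/11 ⇒ √x = 1/(1/11) = 11 ⇒ x = 121.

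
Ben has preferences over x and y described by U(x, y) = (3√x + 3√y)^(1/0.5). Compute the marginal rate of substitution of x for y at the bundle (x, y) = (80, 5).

For CES with ρ = 0.5, MRS = √(y/x).
At (80, 5): MRS = 0.25.
That is, one extra unit of x is worth 0.25 units of y at the margin.

MRS = 0.25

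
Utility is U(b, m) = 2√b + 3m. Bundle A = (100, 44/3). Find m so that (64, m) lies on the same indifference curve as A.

U(100, 44/3) = 64.
Set U(64, m) = 64 and solve.
With b = 64: √64 = 8, so 3m = 64 − 2·8 = 48 and m = 16.
Check: U(64, 16) = 64.

m = 16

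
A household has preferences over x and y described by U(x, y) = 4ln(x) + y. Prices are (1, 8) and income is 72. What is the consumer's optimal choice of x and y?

MU_x = 4/x, MU_y = 1.
MRS = 4/x ÷ 1.
Tangency: set MRS = p_x/p_y = 1/8 = 0.125.
MRS depends only on x: 4/x = 0.125 ⇒ x* = 4/0.125 = 32.
From the budget, 8·y = 72 − 1·32 = 40, so y* = 5.

x* = 32, y* = 5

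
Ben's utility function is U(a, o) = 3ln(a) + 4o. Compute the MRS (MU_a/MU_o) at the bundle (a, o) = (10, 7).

MRS = 3/40

MU_a = 3/a, MU_o = 4.
MRS = 3/a ÷ 4.
At (10, 7): MRS = 3/40.
The indifference curve has slope −3/40 at this bundle.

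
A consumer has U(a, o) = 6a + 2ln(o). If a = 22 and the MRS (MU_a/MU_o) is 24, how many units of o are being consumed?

o = 8

MU_a = 6, MU_o = 2/o.
MRS = 6 ÷ (2/o).
MRS depends only on o: 3·o = 24 ⇒ o = 24/3 = 8.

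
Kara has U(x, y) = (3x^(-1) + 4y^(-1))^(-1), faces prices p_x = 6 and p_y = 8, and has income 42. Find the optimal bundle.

x* = 3, y* = 3

For CES with ρ = -1, MRS = (3/4)·(y/x)^2.
Tangency: set MRS = p_x/p_y = 6/8 = 0.75.
So (y/x)^2 = 1; taking the square root, y/x = 1, i.e. y = x.
Substitute into the budget 6·x + 8·y = 42: 14·x = 42, so x* = 3 and y* = 3.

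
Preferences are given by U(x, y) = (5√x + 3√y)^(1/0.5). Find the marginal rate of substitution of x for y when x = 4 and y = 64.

MRS = 20/3

For CES with ρ = 0.5, MRS = (5/3)·√(y/x).
At (4, 64): MRS = 20/3.
So at (4, 64) the consumer would give up 20/3 units of y for one more unit of x.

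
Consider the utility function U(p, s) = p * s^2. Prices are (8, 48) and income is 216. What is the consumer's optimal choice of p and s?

p* = 9, s* = 3

MU_p = s^2 and MU_s = 2·p·s.
MRS = MU_p/MU_s = (1/2)·s/p.
Tangency: set MRS = p_p/p_s = 8/48 = 1/6.
So (1/2)·s/p = 1/6, i.e. s = (1/3)·p.
Substitute into the budget 8·p + 48·s = 216: 24·p = 216, so p* = 9.
Then s* = (1/3)·9 = 3.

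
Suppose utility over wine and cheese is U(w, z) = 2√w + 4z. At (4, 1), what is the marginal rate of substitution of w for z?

MU_w = 2/(2√w), MU_z = 4.
MRS = 2/(2√w) ÷ 4.
At (4, 1): MRS = 0.125.
The indifference curve has slope −0.125 at this bundle.

MRS = 0.125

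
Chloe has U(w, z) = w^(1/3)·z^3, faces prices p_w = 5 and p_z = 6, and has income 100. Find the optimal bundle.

w* = 2, z* = 15

MU_w = 1/3·w^(-2/3)·z^3 and MU_z = 3·w^(1/3)·z^2.
MRS = MU_w/MU_z = (1/9)·z/w.
Tangency: set MRS = p_w/p_z = 5/6.
So (1/9)·z/w = 5/6, i.e. z = 7.5·w.
Substitute into the budget 5·w + 6·z = 100: 50·w = 100, so w* = 2.
Then z* = 7.5·2 = 15.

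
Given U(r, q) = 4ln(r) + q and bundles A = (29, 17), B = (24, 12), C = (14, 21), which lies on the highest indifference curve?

Bundle C

Evaluate utility at each bundle:
U(A) = 30.469.
U(B) = 24.712.
U(C) = 31.556.
Highest utility is C, so C ≻ A ≻ B.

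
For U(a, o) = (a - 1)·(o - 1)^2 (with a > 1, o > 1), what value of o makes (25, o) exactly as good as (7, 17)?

o = 9

U(7, 17) = 1536.
Set U(25, o) = 1536 and solve.
With a = 25: (25 − 1) = 24, so (o − 1)^2 = 1536/24 = 64.
Taking the square root (with o > 1): o − 1 = 8, so o = 9.
Check: U(25, 9) = 1536.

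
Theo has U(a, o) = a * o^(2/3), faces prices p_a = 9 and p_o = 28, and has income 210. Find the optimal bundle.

a* = 14, o* = 3

MU_a = o^(2/3) and MU_o = 2/3·a·o^(-1/3).
MRS = MU_a/MU_o = (1.5)·o/a.
Tangency: set MRS = p_a/p_o = 9/28.
So (1.5)·o/a = 9/28, i.e. o = (3/14)·a.
Substitute into the budget 9·a + 28·o = 210: 15·a = 210, so a* = 14.
Then o* = (3/14)·14 = 3.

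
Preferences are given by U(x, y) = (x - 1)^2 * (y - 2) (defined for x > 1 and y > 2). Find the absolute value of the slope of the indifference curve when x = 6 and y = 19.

MRS = 6.8

MU_x = 2·(x−1)·(y−2), MU_y = (x−1)^2.
MRS = (2/1)·(y−2)/(x−1).
At (6, 19): MRS = 6.8.
So at (6, 19) the consumer would give up 6.8 units of y for one more unit of x.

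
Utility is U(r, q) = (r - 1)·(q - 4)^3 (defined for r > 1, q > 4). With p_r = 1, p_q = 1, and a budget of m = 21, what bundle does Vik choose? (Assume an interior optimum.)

r* = 5, q* = 16

MU_r = (q−4)^3, MU_q = 3·(r−1)·(q−4)^2.
MRS = (1/3)·(q−4)/(r−1).
Tangency: set MRS = p_r/p_q = 1/1 = 1.
So (1/3)·(q − 4)/(r − 1) = 1, i.e. (q − 4) = 3·(r − 1).
Rewrite the budget in excess-of-subsistence terms: 1·(r − 1) + 1·(q − 4) = 21 − 1·1 − 1·4 = 16.
Substituting, 4·(r − 1) = 16, so r − 1 = 4 and r* = 5.
Then q − 4 = 3·4 = 12, so q* = 16.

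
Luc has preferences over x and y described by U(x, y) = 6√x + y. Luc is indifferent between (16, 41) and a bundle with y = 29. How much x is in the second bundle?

x = 36

U(16, 41) = 65.
Set U(x, 29) = 65 and solve.
With y = 29: 6√x = 65 − 29 = 36, so √x = 6 and x = 36.
Check: U(36, 29) = 65.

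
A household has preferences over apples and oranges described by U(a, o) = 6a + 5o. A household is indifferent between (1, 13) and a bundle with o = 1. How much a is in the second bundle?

U(1, 13) = 71.
Set U(a, 1) = 71 and solve.
6a + 5·1 = 71 ⇒ 6a = 66 ⇒ a = 11.
Check: U(11, 1) = 71.

a = 11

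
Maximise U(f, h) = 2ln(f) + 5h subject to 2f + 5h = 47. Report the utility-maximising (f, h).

MU_f = 2/f, MU_h = 5.
MRS = 2/f ÷ 5.
Tangency: set MRS = p_f/p_h = 2/5 = 0.4.
MRS depends only on f: 0.4/f = 0.4 ⇒ f* = 0.4/0.4 = 1.
From the budget, 5·h = 47 − 2·1 = 45, so h* = 9.

f* = 1, h* = 9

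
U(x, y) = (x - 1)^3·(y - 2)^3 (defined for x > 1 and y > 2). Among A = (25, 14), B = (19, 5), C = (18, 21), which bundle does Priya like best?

Evaluate utility at each bundle:
U(A) = 23887872.
U(B) = 157464.
U(C) = 33698267.
Highest utility is C, so C ≻ A ≻ B.

Bundle C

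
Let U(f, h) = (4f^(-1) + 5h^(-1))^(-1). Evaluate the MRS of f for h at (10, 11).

For CES with ρ = -1, MRS = (4/5)·(h/f)^2.
At (10, 11): MRS = 121/125.
The indifference curve has slope −121/125 at this bundle.

MRS = 121/125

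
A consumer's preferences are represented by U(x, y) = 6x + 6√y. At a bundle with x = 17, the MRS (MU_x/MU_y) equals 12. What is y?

y = 36

MU_x = 6, MU_y = 6/(2√y).
MRS = 6 ÷ (6/(2√y)).
MRS depends only on y: 2·√y = 12 ⇒ √y = 12/2 = 6 ⇒ y = 36.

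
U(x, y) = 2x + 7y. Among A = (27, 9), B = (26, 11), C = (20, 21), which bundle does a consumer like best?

Bundle C

Evaluate utility at each bundle:
U(A) = 117.
U(B) = 129.
U(C) = 187.
Highest utility is C, so C ≻ B ≻ A.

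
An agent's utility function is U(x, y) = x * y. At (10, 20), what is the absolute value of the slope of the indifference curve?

MRS = 2

MU_x = y and MU_y = x.
MRS = MU_x/MU_y = y/x.
At (10, 20): MRS = 2.
The indifference curve has slope −2 at this bundle.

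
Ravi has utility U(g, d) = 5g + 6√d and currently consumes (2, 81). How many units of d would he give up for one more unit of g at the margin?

MU_g = 5, MU_d = 6/(2√d).
MRS = 5 ÷ (6/(2√d)).
At (2, 81): MRS = 15.
So at (2, 81) the consumer would give up 15 units of d for one more unit of g.

MRS = 15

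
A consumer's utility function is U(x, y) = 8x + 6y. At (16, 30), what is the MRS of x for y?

MU_x = 8, MU_y = 6, so MRS = 8/6 = 4/3 at every bundle.
At (16, 30): MRS = 4/3.
So at (16, 30) the consumer would give up 4/3 units of y for one more unit of x.

MRS = 4/3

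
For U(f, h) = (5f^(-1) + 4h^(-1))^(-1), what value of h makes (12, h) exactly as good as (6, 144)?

h = 9

U depends on (f, h) only through S = 5f^(-1) + 4h^(-1), so equal utility means equal S. At (6, 144): S = 31/36.
With f = 12: 5·12^(-1) = 5/12, so 4h^(-1) = 31/36 − 5/12 = 4/9, i.e. h^(-1) = 1/9.
Hence h = 1/(1/9) = 9.
Check: U(12, 9) = 1.1613.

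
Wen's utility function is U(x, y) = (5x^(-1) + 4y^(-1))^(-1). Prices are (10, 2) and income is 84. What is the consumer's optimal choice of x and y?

For CES with ρ = -1, MRS = (5/4)·(y/x)^2.
Tangency: set MRS = p_x/p_y = 10/2 = 5.
So (y/x)^2 = 4; taking the square root, y/x = 2, i.e. y = 2·x.
Substitute into the budget 10·x + 2·y = 84: 14·x = 84, so x* = 6 and y* = 2·6 = 12.

x* = 6, y* = 12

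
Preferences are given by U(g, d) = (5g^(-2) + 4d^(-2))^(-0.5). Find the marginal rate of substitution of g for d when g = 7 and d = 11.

MRS = 6655/1372

For CES with ρ = -2, MRS = (5/4)·(d/g)^3.
At (7, 11): MRS = 6655/1372.
That is, one extra unit of g is worth 6655/1372 units of d at the margin.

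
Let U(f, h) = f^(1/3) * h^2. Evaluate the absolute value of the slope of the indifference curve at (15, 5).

MRS = 1/18

MU_f = 1/3·f^(-2/3)·h^2 and MU_h = 2·f^(1/3)·h.
MRS = MU_f/MU_h = (1/6)·h/f.
At (15, 5): MRS = 1/18.
So at (15, 5) the consumer would give up 1/18 units of h for one more unit of f.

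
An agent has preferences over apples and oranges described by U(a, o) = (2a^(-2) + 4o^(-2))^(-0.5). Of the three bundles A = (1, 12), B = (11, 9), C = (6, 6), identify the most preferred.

Bundle B

Evaluate utility at each bundle:
U(A) = 0.702.
U(B) = 3.895.
U(C) = 2.449.
Highest utility is B, so B ≻ C ≻ A.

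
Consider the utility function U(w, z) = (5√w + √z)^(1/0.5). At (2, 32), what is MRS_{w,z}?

For CES with ρ = 0.5, MRS = (5/1)·√(z/w).
At (2, 32): MRS = 20.
The indifference curve has slope −20 at this bundle.

MRS = 20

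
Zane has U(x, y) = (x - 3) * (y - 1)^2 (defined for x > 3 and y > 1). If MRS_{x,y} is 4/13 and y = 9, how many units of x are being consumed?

x = 16

MU_x = (y−1)^2, MU_y = 2·(x−3)·(y−1).
MRS = (1/2)·(y−1)/(x−3).
Substitute y = 9: MRS = 4/(x − 3). Setting this equal to 4/13 gives x − 3 = 4/(4/13) = 13, so x = 16.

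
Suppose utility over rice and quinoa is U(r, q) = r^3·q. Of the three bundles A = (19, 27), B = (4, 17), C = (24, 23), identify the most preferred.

Evaluate utility at each bundle:
U(A) = 185193.
U(B) = 1088.
U(C) = 317952.
Highest utility is C, so C ≻ A ≻ B.

Bundle C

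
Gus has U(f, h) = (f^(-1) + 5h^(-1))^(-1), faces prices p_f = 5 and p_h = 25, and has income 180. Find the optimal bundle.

For CES with ρ = -1, MRS = (1/5)·(h/f)^2.
Tangency: set MRS = p_f/p_h = 5/25 = 0.2.
So (h/f)^2 = 1; taking the square root, h/f = 1, i.e. h = f.
Substitute into the budget 5·f + 25·h = 180: 30·f = 180, so f* = 6 and h* = 6.

f* = 6, h* = 6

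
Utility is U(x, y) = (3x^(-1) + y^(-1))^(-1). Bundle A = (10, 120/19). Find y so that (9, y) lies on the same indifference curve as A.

U depends on (x, y) only through S = 3x^(-1) + y^(-1), so equal utility means equal S. At (10, 120/19): S = 11/24.
With x = 9: 3·9^(-1) = 1/3, so y^(-1) = 11/24 − 1/3 = 0.125.
Hence y = 1/0.125 = 8.
Check: U(9, 8) = 2.1818.

y = 8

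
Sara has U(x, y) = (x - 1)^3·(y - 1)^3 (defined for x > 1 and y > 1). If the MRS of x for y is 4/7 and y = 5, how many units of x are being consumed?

x = 8

MU_x = 3·(x−1)^2·(y−1)^3, MU_y = 3·(x−1)^3·(y−1)^2.
MRS = (y−1)/(x−1).
Substitute y = 5: MRS = 4/(x − 1). Setting this equal to 4/7 gives x − 1 = 4/(4/7) = 7, so x = 8.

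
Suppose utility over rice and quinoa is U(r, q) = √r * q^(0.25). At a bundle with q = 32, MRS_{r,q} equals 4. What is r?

MU_r = 0.5·r^(-0.5)·q^(0.25) and MU_q = 0.25·√r·q^(-0.75).
MRS = MU_r/MU_q = (2)·q/r.
Substitute q = 32: MRS = 64/r. Setting 64/r = 4 gives r = 64/4 = 16.

r = 16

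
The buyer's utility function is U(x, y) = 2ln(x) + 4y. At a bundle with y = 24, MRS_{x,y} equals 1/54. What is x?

x = 27

MU_x = 2/x, MU_y = 4.
MRS = 2/x ÷ 4.
MRS depends only on x: 0.5/x = 1/54 ⇒ x = 0.5/(1/54) = 27.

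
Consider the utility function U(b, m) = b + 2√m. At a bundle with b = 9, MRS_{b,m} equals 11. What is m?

m = 121

MU_b = 1, MU_m = 2/(2√m).
MRS = 1 ÷ (2/(2√m)).
MRS depends only on m: √m = 11 ⇒ √m = 11 ⇒ m = 121.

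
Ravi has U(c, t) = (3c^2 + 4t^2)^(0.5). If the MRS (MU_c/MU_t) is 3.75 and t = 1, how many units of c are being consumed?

c = 5

For CES with ρ = 2, MRS = (3/4)·(t/c)^(-1).
Setting (3/4)·(1/c)^(-1) = 3.75 gives (1/c)^(-1) = 5, so 1/c = 0.2 and c = 5.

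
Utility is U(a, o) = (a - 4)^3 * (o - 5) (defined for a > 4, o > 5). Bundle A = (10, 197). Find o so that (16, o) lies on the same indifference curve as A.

o = 29

U(10, 197) = 41472.
Set U(16, o) = 41472 and solve.
With a = 16: (16 − 4)^3 = 1728, so (o − 5) = 41472/1728 = 24.
So o = 5 + 24 = 29.
Check: U(16, 29) = 41472.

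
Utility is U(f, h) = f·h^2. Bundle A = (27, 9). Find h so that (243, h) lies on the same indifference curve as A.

h = 3

U(27, 9) = 2187.
Set U(243, h) = 2187 and solve.
With f = 243: h^2 = 2187/243 = 9; taking the square root, h = 3.
Check: U(243, 3) = 2187.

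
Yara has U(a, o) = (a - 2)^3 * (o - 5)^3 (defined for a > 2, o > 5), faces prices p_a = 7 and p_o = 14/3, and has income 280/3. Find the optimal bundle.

MU_a = 3·(a−2)^2·(o−5)^3, MU_o = 3·(a−2)^3·(o−5)^2.
MRS = (o−5)/(a−2).
Tangency: set MRS = p_a/p_o = 7/(14/3) = 1.5.
So (o − 5)/(a − 2) = 1.5, i.e. (o − 5) = 1.5·(a − 2).
Rewrite the budget in excess-of-subsistence terms: 7·(a − 2) + (14/3)·(o − 5) = 280/3 − 7·2 − (14/3)·5 = 56.
Substituting, 14·(a − 2) = 56, so a − 2 = 4 and a* = 6.
Then o − 5 = 1.5·4 = 6, so o* = 11.

a* = 6, o* = 11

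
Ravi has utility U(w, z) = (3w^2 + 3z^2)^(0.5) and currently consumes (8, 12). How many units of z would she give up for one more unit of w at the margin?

For CES with ρ = 2, MRS = (z/w)^(-1).
At (8, 12): MRS = 2/3.
The indifference curve has slope −2/3 at this bundle.

MRS = 2/3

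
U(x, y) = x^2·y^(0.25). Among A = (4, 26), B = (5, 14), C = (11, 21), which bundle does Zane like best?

Evaluate utility at each bundle:
U(A) = 36.130.
U(B) = 48.358.
U(C) = 259.024.
Highest utility is C, so C ≻ B ≻ A.

Bundle C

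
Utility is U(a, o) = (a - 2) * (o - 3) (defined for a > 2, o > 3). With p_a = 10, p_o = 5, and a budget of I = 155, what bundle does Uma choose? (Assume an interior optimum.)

a* = 8, o* = 15

MU_a = (o−3), MU_o = (a−2).
MRS = (o−3)/(a−2).
Tangency: set MRS = p_a/p_o = 10/5 = 2.
So (o − 3)/(a − 2) = 2, i.e. (o − 3) = 2·(a − 2).
Rewrite the budget in excess-of-subsistence terms: 10·(a − 2) + 5·(o − 3) = 155 − 10·2 − 5·3 = 120.
Substituting, 20·(a − 2) = 120, so a − 2 = 6 and a* = 8.
Then o − 3 = 2·6 = 12, so o* = 15.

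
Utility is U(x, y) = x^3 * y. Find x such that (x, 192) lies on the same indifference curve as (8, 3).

x = 2

U(8, 3) = 1536.
Set U(x, 192) = 1536 and solve.
With y = 192: x^3 = 1536/192 = 8; taking the cube root, x = 2.
Check: U(2, 192) = 1536.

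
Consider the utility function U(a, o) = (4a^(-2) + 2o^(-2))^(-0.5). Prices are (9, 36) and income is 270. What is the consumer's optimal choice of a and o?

a* = 10, o* = 5

For CES with ρ = -2, MRS = (4/2)·(o/a)^3.
Tangency: set MRS = p_a/p_o = 9/36 = 0.25.
So (o/a)^3 = 0.125; taking the cube root, o/a = 0.5, i.e. o = 0.5·a.
Substitute into the budget 9·a + 36·o = 270: 27·a = 270, so a* = 10 and o* = 0.5·10 = 5.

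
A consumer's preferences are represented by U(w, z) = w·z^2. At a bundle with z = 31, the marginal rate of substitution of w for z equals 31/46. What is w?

MU_w = z^2 and MU_z = 2·w·z.
MRS = MU_w/MU_z = (1/2)·z/w.
Substitute z = 31: MRS = 15.5/w. Setting 15.5/w = 31/46 gives w = 15.5/(31/46) = 23.

w = 23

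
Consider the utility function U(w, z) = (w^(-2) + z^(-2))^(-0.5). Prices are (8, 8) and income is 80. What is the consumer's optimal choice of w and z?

w* = 5, z* = 5

For CES with ρ = -2, MRS = (z/w)^3.
Tangency: set MRS = p_w/p_z = 8/8 = 1.
So (z/w)^3 = 1; taking the cube root, z/w = 1, i.e. z = w.
Substitute into the budget 8·w + 8·z = 80: 16·w = 80, so w* = 5 and z* = 5.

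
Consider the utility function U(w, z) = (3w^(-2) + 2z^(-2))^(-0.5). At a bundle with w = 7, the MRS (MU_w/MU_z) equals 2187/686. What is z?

For CES with ρ = -2, MRS = (3/2)·(z/w)^3.
Setting (3/2)·(z/7)^3 = 2187/686 gives (z/7)^3 = 729/343, so z/7 = 9/7 and z = 9.

z = 9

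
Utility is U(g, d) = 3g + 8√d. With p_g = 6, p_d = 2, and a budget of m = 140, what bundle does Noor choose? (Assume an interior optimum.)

g* = 18, d* = 16

MU_g = 3, MU_d = 8/(2√d).
MRS = 3 ÷ (8/(2√d)).
Tangency: set MRS = p_g/p_d = 6/2 = 3.
MRS depends only on d: 0.75·√d = 3 ⇒ √d = 3/0.75 = 4 ⇒ d* = 16.
From the budget, 6·g = 140 − 2·16 = 108, so g* = 18.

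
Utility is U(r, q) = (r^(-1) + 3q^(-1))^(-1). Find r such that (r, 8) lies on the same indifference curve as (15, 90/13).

U depends on (r, q) only through S = r^(-1) + 3q^(-1), so equal utility means equal S. At (15, 90/13): S = 0.5.
With q = 8: 3·8^(-1) = 0.375, so r^(-1) = 0.5 − 0.375 = 0.125.
Hence r = 1/0.125 = 8.
Check: U(8, 8) = 2.

r = 8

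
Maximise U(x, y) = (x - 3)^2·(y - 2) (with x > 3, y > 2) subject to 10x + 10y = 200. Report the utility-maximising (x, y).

MU_x = 2·(x−3)·(y−2), MU_y = (x−3)^2.
MRS = (2/1)·(y−2)/(x−3).
Tangency: set MRS = p_x/p_y = 10/10 = 1.
So (2/1)·(y − 2)/(x − 3) = 1, i.e. (y − 2) = 0.5·(x − 3).
Rewrite the budget in excess-of-subsistence terms: 10·(x − 3) + 10·(y − 2) = 200 − 10·3 − 10·2 = 150.
Substituting, 15·(x − 3) = 150, so x − 3 = 10 and x* = 13.
Then y − 2 = 0.5·10 = 5, so y* = 7.

x* = 13, y* = 7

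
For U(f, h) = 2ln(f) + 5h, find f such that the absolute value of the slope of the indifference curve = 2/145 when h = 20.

MU_f = 2/f, MU_h = 5.
MRS = 2/f ÷ 5.
MRS depends only on f: 0.4/f = 2/145 ⇒ f = 0.4/(2/145) = 29.

f = 29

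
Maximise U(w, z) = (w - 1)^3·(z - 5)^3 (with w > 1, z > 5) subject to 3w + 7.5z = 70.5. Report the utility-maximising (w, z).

w* = 6, z* = 7

MU_w = 3·(w−1)^2·(z−5)^3, MU_z = 3·(w−1)^3·(z−5)^2.
MRS = (z−5)/(w−1).
Tangency: set MRS = p_w/p_z = 3/7.5 = 0.4.
So (z − 5)/(w − 1) = 0.4, i.e. (z − 5) = 0.4·(w − 1).
Rewrite the budget in excess-of-subsistence terms: 3·(w − 1) + 7.5·(z − 5) = 70.5 − 3·1 − 7.5·5 = 30.
Substituting, 6·(w − 1) = 30, so w − 1 = 5 and w* = 6.
Then z − 5 = 0.4·5 = 2, so z* = 7.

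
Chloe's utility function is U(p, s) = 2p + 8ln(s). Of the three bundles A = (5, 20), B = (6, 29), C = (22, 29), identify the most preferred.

Bundle C

Evaluate utility at each bundle:
U(A) = 33.966.
U(B) = 38.938.
U(C) = 70.938.
Highest utility is C, so C ≻ B ≻ A.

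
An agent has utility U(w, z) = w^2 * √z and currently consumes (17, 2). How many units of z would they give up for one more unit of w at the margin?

MRS = 8/17

MU_w = 2·w·√z and MU_z = 0.5·w^2·z^(-0.5).
MRS = MU_w/MU_z = (4)·z/w.
At (17, 2): MRS = 8/17.
The indifference curve has slope −8/17 at this bundle.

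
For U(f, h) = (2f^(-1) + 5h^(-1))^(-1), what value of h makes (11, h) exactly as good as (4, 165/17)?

U depends on (f, h) only through S = 2f^(-1) + 5h^(-1), so equal utility means equal S. At (4, 165/17): S = 67/66.
With f = 11: 2·11^(-1) = 2/11, so 5h^(-1) = 67/66 − 2/11 = 5/6, i.e. h^(-1) = 1/6.
Hence h = 1/(1/6) = 6.
Check: U(11, 6) = 0.9851.

h = 6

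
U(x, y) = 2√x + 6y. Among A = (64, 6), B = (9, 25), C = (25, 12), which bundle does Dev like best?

Bundle B

Evaluate utility at each bundle:
U(A) = 52.000.
U(B) = 156.000.
U(C) = 82.000.
Highest utility is B, so B ≻ C ≻ A.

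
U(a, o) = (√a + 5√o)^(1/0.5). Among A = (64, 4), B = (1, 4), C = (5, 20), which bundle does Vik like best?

Evaluate utility at each bundle:
U(A) = 324.000.
U(B) = 121.000.
U(C) = 605.000.
Highest utility is C, so C ≻ A ≻ B.

Bundle C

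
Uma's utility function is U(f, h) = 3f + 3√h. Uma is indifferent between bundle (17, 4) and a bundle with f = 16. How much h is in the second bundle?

U(17, 4) = 57.
Set U(16, h) = 57 and solve.
With f = 16: 3√h = 57 − 3·16 = 9, so √h = 3 and h = 9.
Check: U(16, 9) = 57.

h = 9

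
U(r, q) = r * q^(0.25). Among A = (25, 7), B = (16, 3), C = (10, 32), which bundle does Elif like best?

Evaluate utility at each bundle:
U(A) = 40.664.
U(B) = 21.057.
U(C) = 23.784.
Highest utility is A, so A ≻ C ≻ B.

Bundle A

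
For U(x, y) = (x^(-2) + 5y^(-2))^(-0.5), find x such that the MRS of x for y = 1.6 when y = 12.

For CES with ρ = -2, MRS = (1/5)·(y/x)^3.
Setting (1/5)·(12/x)^3 = 1.6 gives (12/x)^3 = 8, so 12/x = 2 and x = 6.

x = 6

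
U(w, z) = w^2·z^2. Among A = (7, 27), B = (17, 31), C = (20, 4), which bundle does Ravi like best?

Evaluate utility at each bundle:
U(A) = 35721.
U(B) = 277729.
U(C) = 6400.
Highest utility is B, so B ≻ A ≻ C.

Bundle B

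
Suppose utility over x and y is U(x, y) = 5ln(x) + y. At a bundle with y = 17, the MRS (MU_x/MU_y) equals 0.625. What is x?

MU_x = 5/x, MU_y = 1.
MRS = 5/x ÷ 1.
MRS depends only on x: 5/x = 0.625 ⇒ x = 5/0.625 = 8.

x = 8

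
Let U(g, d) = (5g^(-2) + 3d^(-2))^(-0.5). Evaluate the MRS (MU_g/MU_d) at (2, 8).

MRS = 320/3

For CES with ρ = -2, MRS = (5/3)·(d/g)^3.
At (2, 8): MRS = 320/3.
So at (2, 8) the consumer would give up 320/3 units of d for one more unit of g.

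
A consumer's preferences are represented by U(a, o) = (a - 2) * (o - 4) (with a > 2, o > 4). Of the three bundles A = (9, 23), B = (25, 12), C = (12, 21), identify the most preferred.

Evaluate utility at each bundle:
U(A) = 133.
U(B) = 184.
U(C) = 170.
Highest utility is B, so B ≻ C ≻ A.

Bundle B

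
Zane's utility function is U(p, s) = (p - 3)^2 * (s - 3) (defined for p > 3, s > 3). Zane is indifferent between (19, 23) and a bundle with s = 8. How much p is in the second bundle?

p = 35

U(19, 23) = 5120.
Set U(p, 8) = 5120 and solve.
With s = 8: (8 − 3) = 5, so (p − 3)^2 = 5120/5 = 1024.
Taking the square root (with p > 3): p − 3 = 32, so p = 35.
Check: U(35, 8) = 5120.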